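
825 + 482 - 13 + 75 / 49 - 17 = 62648 / 49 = 1278.53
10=10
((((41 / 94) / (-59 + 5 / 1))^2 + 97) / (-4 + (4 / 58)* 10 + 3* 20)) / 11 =72479176637 / 465948293184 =0.16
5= 5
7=7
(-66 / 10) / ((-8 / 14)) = 11.55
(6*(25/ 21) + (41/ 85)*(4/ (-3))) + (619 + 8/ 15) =1117469/ 1785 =626.03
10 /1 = 10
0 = 0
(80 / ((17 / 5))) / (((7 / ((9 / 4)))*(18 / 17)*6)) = 25 / 21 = 1.19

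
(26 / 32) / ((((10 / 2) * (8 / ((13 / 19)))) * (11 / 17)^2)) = 48841 / 1471360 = 0.03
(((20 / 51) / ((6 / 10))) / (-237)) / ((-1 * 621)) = 100 / 22518081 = 0.00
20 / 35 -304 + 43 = -1823 / 7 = -260.43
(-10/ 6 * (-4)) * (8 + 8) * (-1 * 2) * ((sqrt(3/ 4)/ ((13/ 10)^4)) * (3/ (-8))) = 400000 * sqrt(3)/ 28561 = 24.26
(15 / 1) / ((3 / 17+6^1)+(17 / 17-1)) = 2.43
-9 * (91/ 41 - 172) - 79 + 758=90488/ 41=2207.02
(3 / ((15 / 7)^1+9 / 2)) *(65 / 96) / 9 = 455 / 13392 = 0.03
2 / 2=1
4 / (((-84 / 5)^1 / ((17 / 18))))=-85 / 378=-0.22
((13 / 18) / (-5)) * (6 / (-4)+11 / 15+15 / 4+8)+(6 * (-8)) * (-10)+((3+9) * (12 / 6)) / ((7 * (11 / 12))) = 200479541 / 415800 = 482.15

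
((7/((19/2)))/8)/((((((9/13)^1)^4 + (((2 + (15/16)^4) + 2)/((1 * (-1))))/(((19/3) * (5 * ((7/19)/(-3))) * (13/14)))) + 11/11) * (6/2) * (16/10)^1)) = 5118131200/680509885269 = 0.01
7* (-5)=-35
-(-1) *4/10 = 2/5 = 0.40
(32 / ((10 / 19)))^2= 92416 / 25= 3696.64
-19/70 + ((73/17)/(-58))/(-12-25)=-172012/638435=-0.27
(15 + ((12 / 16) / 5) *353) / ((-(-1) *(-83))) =-1359 / 1660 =-0.82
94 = 94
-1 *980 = -980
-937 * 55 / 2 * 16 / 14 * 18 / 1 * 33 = -122447160 / 7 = -17492451.43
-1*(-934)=934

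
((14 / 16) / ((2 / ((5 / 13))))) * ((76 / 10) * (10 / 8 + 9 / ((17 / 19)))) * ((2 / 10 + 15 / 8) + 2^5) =139403551 / 282880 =492.80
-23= -23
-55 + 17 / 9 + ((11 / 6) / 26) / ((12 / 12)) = -53.04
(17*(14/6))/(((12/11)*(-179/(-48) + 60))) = 748/1311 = 0.57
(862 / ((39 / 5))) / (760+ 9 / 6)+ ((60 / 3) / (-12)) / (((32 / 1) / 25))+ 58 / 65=-2515111 / 9503520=-0.26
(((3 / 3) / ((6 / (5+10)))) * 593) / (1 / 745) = 1104462.50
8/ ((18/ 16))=64/ 9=7.11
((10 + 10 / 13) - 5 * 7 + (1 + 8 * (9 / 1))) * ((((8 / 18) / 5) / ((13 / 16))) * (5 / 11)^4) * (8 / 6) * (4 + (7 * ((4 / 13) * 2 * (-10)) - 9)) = -12680000000 / 868489479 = -14.60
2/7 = 0.29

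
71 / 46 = 1.54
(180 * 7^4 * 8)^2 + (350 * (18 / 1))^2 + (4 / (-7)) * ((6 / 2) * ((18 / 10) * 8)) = 11953931043575.31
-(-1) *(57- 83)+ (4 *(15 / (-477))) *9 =-1438 / 53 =-27.13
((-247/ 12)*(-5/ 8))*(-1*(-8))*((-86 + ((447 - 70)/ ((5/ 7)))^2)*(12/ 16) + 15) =21497246.71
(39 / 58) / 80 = 39 / 4640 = 0.01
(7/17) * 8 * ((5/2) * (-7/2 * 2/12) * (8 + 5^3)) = -32585/51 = -638.92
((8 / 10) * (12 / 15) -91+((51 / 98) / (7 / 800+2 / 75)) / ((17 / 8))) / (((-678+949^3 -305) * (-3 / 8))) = 2316996 / 8899244773475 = 0.00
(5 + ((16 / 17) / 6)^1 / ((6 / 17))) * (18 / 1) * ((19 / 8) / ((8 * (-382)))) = -931 / 12224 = -0.08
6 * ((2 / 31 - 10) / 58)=-1.03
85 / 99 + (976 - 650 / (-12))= 1031.03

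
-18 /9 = -2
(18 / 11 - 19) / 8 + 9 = 601 / 88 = 6.83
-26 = -26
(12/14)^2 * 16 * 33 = 19008/49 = 387.92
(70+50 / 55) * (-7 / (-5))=1092 / 11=99.27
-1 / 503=-0.00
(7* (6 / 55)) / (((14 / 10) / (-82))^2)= 201720 / 77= 2619.74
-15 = -15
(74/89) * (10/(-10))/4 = -37/178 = -0.21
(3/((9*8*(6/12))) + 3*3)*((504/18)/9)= 763/27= 28.26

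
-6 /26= -3 /13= -0.23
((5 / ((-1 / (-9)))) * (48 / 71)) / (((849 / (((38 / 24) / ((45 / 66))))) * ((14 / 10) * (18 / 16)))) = 66880 / 1265859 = 0.05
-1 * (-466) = 466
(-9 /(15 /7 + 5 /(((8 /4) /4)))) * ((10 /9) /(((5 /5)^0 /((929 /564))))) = -6503 /4794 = -1.36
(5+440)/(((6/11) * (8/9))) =14685/16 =917.81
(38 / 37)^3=54872 / 50653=1.08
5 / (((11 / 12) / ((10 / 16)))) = 75 / 22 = 3.41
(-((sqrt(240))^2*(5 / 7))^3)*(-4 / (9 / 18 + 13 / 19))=5836800000 / 343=17016909.62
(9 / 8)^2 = 81 / 64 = 1.27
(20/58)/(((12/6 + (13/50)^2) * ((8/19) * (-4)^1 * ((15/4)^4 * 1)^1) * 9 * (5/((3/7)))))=-1216/254981601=-0.00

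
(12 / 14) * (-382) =-2292 / 7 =-327.43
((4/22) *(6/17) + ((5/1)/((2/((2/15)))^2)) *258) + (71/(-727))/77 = 82739213/14274645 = 5.80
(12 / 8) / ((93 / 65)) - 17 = -989 / 62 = -15.95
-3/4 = -0.75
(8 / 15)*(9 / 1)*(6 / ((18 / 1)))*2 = 3.20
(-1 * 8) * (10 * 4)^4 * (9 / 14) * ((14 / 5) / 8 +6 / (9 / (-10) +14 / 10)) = -1138176000 / 7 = -162596571.43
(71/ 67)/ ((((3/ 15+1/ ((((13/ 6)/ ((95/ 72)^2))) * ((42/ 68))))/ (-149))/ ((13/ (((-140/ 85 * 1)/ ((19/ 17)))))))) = 55030053780/ 59299087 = 928.01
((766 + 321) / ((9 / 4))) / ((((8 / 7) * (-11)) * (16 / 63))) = -53263 / 352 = -151.32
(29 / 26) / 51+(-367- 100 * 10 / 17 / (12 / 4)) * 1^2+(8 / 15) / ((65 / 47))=-12802541 / 33150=-386.20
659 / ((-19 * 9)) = -659 / 171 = -3.85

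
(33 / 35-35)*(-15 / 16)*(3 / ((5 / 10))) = 1341 / 7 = 191.57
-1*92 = -92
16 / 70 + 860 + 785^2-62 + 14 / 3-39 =64783834 / 105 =616988.90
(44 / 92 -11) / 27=-242 / 621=-0.39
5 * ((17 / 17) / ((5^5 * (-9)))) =-0.00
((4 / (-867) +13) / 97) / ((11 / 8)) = 0.10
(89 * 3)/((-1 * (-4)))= 267/4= 66.75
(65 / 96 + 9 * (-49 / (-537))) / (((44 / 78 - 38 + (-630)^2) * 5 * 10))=334711 / 4432796096000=0.00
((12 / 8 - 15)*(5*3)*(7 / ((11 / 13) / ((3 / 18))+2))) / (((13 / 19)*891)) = -665 / 2024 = -0.33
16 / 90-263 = -11827 / 45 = -262.82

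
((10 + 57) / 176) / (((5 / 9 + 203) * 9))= 67 / 322432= 0.00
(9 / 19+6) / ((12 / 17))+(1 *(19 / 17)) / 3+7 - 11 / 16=245833 / 15504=15.86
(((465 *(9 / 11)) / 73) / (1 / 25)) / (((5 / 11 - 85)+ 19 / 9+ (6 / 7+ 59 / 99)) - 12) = -6591375 / 4703828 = -1.40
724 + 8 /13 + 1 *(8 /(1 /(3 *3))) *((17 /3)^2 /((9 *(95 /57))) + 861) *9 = 36402588 /65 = 560039.82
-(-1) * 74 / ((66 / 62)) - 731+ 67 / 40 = -870949 / 1320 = -659.81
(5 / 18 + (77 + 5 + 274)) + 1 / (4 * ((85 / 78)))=272728 / 765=356.51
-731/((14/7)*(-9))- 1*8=587/18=32.61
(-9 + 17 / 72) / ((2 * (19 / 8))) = -631 / 342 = -1.85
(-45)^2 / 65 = 405 / 13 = 31.15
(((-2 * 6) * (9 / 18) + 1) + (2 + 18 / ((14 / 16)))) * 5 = 615 / 7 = 87.86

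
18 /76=9 /38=0.24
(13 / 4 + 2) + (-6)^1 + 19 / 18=0.31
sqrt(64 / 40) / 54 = sqrt(10) / 135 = 0.02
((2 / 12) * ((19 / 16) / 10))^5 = 2476099 / 815372697600000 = 0.00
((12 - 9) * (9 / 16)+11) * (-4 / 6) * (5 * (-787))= 798805 / 24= 33283.54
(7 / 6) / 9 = 7 / 54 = 0.13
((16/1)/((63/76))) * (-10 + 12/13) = -143488/819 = -175.20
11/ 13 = 0.85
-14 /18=-7 /9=-0.78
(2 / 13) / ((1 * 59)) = 2 / 767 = 0.00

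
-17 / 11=-1.55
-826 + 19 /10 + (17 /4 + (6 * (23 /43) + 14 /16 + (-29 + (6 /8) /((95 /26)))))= -5520047 /6536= -844.56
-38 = -38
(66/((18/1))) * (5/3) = 55/9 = 6.11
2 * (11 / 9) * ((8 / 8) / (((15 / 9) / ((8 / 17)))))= 176 / 255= 0.69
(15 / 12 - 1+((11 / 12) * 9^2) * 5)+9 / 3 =749 / 2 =374.50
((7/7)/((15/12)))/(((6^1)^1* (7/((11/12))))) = 11/630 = 0.02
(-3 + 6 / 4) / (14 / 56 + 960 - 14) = -6 / 3785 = -0.00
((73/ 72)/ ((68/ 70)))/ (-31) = -0.03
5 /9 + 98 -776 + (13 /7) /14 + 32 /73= -43581173 /64386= -676.87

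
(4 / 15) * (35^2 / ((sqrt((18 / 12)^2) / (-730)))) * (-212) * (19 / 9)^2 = 109501985600 / 729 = 150208485.05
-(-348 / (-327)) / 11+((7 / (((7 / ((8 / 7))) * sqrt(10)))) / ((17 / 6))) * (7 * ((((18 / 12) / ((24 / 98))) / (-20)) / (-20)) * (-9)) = -1323 * sqrt(10) / 34000 - 116 / 1199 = -0.22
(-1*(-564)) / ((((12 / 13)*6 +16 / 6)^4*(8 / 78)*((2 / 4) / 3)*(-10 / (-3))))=2.18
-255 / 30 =-17 / 2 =-8.50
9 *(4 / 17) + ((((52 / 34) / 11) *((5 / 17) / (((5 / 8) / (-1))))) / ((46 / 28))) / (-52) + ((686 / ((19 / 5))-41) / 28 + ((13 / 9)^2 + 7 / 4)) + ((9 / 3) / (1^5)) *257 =1231848478979 / 1575378882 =781.94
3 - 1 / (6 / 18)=0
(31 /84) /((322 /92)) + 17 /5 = 5153 /1470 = 3.51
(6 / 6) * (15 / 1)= 15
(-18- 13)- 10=-41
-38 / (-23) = 38 / 23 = 1.65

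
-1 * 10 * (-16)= 160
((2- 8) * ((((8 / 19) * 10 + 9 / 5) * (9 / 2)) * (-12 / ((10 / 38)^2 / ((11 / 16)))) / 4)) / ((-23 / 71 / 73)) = -50101256997 / 46000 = -1089157.76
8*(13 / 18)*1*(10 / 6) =260 / 27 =9.63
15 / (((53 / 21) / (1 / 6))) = 105 / 106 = 0.99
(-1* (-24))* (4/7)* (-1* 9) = -864/7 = -123.43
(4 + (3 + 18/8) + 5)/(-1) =-57/4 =-14.25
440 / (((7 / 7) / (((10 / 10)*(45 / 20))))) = 990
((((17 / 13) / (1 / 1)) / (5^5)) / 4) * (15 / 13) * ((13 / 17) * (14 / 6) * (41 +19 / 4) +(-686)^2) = 96018237 / 1690000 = 56.82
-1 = -1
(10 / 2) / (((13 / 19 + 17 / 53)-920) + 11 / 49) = -49343 / 9066979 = -0.01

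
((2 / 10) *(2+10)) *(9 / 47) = 108 / 235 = 0.46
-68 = -68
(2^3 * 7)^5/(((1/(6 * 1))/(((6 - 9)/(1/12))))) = -118958063616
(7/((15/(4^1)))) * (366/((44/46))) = 39284/55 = 714.25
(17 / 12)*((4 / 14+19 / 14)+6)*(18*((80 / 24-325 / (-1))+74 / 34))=64414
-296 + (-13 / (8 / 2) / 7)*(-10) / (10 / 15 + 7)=-95117 / 322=-295.39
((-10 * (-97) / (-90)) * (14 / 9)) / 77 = -0.22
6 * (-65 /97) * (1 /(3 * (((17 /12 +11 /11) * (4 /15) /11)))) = -64350 /2813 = -22.88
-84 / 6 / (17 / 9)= -7.41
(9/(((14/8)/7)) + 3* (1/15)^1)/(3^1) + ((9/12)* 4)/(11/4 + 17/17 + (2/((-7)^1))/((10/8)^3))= 2440453/189195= 12.90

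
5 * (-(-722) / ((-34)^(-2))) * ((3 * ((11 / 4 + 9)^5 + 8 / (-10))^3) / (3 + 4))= 67421977702425697048782484442679 / 3355443200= 20093315155036955192322.28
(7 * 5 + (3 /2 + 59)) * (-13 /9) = -2483 /18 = -137.94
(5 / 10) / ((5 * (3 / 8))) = 4 / 15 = 0.27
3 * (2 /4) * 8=12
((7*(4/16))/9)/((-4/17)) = -119/144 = -0.83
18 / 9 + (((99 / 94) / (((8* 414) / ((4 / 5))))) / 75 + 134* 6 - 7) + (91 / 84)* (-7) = 2566564261 / 3243000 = 791.42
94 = 94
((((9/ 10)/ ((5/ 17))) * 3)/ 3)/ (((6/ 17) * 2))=867/ 200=4.34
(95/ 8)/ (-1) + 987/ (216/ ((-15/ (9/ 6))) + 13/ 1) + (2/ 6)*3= -125.64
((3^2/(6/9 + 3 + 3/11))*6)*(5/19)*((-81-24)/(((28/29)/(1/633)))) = -129195/208468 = -0.62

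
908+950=1858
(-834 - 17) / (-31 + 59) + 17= -375 / 28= -13.39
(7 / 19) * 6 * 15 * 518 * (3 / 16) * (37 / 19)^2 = 335069595 / 27436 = 12212.77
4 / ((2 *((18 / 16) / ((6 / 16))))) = 2 / 3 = 0.67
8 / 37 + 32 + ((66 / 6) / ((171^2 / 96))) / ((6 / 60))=32.58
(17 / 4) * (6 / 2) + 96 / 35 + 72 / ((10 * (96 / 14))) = 579 / 35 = 16.54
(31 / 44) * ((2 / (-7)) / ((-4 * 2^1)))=31 / 1232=0.03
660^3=287496000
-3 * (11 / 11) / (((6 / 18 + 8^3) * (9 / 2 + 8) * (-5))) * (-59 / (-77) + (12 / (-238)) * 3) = 414 / 7185475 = 0.00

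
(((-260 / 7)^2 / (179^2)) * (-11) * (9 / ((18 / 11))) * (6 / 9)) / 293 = -8179600 / 1380037911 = -0.01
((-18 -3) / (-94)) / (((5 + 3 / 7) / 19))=147 / 188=0.78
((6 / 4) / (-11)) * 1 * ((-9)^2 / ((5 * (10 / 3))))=-729 / 1100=-0.66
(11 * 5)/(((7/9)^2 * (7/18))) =80190/343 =233.79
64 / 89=0.72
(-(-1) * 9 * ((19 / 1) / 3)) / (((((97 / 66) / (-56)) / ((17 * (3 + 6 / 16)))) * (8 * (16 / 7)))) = -42305571 / 6208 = -6814.69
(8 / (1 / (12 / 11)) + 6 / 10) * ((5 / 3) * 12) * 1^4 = 2052 / 11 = 186.55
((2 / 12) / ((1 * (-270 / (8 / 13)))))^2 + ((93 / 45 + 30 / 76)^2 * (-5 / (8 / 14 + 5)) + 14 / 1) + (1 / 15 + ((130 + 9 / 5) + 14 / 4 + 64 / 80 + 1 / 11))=63765612277151 / 440308053900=144.82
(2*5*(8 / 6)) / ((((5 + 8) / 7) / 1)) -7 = 7 / 39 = 0.18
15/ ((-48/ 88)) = -55/ 2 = -27.50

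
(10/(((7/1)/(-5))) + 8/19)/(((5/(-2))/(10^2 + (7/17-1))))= 604344/2261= 267.29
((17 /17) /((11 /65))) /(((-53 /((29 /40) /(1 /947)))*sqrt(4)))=-357019 /9328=-38.27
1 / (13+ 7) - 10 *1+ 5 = -99 / 20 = -4.95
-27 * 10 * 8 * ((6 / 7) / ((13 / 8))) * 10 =-1036800 / 91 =-11393.41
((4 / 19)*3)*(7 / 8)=21 / 38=0.55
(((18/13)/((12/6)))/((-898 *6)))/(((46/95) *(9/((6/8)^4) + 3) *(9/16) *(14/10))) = -0.00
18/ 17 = 1.06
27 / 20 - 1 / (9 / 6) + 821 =49301 / 60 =821.68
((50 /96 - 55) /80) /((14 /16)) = -523 /672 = -0.78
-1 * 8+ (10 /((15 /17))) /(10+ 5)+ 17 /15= -55 /9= -6.11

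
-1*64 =-64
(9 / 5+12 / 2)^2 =1521 / 25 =60.84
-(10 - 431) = 421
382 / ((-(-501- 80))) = 382 / 581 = 0.66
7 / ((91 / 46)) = 46 / 13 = 3.54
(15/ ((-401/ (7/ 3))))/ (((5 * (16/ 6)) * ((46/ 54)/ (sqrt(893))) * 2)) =-567 * sqrt(893)/ 147568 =-0.11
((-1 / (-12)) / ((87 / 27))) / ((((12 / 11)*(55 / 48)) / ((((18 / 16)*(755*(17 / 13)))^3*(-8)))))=-924839558529525 / 4077632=-226807999.97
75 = 75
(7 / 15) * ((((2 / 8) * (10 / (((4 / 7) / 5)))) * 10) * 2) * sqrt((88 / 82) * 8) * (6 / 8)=1225 * sqrt(902) / 82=448.67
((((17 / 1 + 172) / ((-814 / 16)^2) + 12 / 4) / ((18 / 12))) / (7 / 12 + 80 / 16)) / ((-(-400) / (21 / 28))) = 1527129 / 2219696600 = 0.00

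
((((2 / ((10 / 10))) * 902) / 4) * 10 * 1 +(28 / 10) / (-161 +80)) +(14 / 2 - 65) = 1803046 / 405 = 4451.97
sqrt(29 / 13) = sqrt(377) / 13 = 1.49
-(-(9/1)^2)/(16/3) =243/16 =15.19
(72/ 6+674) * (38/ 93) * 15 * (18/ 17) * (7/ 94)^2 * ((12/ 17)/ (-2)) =-172439820/ 19790431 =-8.71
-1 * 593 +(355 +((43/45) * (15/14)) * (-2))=-5041/21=-240.05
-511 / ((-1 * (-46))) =-511 / 46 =-11.11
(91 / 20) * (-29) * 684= -451269 / 5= -90253.80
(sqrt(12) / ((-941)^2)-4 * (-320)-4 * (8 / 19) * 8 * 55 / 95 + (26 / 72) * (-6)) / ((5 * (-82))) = -2750891 / 888060-sqrt(3) / 181523605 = -3.10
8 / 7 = 1.14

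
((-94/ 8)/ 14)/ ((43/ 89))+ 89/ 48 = 1691/ 14448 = 0.12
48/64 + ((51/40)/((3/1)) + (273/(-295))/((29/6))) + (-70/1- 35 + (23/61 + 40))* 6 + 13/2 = -380.25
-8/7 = -1.14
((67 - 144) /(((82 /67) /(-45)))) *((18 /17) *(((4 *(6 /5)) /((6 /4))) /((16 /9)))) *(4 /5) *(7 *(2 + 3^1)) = 105305508 /697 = 151083.94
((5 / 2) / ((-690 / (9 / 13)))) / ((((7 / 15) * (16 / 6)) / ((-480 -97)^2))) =-44945415 / 66976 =-671.07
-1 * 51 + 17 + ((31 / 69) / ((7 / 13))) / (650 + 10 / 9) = -32076431 / 943460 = -34.00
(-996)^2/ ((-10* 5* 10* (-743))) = 248004/ 92875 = 2.67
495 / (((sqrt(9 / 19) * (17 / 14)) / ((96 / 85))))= 44352 * sqrt(19) / 289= 668.95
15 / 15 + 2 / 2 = 2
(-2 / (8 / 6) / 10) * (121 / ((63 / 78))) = -1573 / 70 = -22.47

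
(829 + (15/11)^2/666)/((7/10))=5302065/4477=1184.29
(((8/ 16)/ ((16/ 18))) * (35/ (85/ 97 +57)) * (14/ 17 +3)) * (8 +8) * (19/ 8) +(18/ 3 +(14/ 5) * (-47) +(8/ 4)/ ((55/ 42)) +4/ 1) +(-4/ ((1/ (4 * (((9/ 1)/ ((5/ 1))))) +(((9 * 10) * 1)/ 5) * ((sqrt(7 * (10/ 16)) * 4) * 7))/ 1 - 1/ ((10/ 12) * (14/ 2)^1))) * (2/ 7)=-747757025870913505697/ 10584154877018468240 - 228614400 * sqrt(70)/ 1764331630319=-70.65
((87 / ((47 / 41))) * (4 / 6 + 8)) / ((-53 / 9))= -278226 / 2491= -111.69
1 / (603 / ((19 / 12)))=19 / 7236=0.00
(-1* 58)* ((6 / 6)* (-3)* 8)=1392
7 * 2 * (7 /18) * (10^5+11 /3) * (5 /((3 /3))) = 73502695 /27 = 2722322.04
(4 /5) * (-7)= -28 /5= -5.60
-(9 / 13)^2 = -81 / 169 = -0.48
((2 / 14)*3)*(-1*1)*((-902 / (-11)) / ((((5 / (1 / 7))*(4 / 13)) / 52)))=-41574 / 245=-169.69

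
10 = 10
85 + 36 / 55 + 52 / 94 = 222847 / 2585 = 86.21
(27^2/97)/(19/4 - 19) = -972/1843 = -0.53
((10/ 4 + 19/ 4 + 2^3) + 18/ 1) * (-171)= -22743/ 4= -5685.75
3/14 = 0.21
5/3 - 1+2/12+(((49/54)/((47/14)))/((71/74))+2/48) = 833749/720792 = 1.16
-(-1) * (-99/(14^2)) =-99/196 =-0.51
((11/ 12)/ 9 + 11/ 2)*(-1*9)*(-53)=32065/ 12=2672.08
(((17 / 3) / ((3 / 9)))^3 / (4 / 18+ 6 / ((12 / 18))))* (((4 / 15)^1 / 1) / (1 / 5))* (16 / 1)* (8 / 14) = 3773184 / 581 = 6494.29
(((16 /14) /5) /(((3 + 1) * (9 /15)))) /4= 1 /42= 0.02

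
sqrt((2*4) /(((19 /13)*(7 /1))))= 2*sqrt(3458) /133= 0.88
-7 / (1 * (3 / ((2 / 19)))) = -14 / 57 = -0.25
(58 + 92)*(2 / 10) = 30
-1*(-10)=10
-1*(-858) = 858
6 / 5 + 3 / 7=1.63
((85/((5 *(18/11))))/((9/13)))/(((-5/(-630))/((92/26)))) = 6690.44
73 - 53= 20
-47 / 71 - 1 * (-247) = 17490 / 71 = 246.34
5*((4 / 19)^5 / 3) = 5120 / 7428297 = 0.00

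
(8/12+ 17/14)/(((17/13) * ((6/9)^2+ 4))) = 3081/9520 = 0.32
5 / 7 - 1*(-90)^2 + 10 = -56625 / 7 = -8089.29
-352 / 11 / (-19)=32 / 19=1.68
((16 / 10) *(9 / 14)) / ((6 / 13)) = 78 / 35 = 2.23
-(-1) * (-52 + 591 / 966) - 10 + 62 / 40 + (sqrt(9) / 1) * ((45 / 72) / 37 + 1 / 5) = -14103203 / 238280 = -59.19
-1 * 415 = -415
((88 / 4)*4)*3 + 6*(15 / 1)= 354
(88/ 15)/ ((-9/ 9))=-88/ 15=-5.87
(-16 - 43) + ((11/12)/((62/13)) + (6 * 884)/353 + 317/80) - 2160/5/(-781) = -80542048157/2051155920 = -39.27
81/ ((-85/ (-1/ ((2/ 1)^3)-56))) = 36369/ 680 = 53.48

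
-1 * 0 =0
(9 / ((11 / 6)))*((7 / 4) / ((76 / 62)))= 5859 / 836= 7.01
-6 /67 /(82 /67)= -3 /41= -0.07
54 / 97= 0.56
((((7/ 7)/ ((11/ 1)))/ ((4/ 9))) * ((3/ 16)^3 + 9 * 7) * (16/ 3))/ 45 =17205/ 11264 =1.53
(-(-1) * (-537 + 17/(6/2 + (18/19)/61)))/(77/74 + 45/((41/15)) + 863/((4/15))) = -0.16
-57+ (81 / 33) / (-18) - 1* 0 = -1257 / 22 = -57.14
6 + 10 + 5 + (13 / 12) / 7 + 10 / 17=21.74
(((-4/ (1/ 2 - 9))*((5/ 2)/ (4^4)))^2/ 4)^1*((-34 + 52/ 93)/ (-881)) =38875/ 193975394304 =0.00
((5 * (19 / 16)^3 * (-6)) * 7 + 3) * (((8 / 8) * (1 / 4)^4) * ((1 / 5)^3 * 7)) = -4998357 / 65536000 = -0.08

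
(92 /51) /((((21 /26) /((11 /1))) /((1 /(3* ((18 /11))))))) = 144716 /28917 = 5.00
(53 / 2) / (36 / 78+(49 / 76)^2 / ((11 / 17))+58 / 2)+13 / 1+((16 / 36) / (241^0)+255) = 20090204504 / 74594727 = 269.32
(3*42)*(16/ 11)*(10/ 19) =20160/ 209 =96.46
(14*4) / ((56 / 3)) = 3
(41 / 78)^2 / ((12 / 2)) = 1681 / 36504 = 0.05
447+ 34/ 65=29089/ 65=447.52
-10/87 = -0.11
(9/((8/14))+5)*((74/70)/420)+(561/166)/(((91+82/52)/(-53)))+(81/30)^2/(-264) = -493652687579/258436701600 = -1.91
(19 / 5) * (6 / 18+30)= 1729 / 15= 115.27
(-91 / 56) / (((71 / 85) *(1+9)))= -221 / 1136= -0.19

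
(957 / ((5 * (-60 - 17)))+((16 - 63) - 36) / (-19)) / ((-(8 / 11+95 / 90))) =-247896 / 234745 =-1.06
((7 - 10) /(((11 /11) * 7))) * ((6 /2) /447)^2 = -3 /155407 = -0.00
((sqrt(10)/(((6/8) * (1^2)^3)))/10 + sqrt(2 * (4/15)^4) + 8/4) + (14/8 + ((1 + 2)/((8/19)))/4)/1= 16 * sqrt(2)/225 + 2 * sqrt(10)/15 + 177/32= 6.05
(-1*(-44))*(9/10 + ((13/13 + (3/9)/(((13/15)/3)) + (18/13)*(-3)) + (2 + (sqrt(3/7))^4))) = 47.68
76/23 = 3.30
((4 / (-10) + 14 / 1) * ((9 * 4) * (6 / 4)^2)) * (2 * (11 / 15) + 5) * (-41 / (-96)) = 3042.40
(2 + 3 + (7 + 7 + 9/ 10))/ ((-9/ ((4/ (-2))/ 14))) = 199/ 630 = 0.32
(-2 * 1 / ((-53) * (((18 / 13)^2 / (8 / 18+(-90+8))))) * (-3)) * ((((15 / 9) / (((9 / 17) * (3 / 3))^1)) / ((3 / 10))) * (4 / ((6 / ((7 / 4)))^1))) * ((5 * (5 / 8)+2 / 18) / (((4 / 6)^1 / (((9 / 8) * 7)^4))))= 103225696053025 / 93782016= 1100698.20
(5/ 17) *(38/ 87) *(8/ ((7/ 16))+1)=8550/ 3451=2.48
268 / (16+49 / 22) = 5896 / 401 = 14.70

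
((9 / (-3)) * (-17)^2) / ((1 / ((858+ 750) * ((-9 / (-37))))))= -12547224 / 37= -339114.16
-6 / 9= -2 / 3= -0.67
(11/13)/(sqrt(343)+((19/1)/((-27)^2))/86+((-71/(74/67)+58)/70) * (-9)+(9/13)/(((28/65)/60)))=0.01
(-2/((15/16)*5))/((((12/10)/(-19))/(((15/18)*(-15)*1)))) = -760/9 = -84.44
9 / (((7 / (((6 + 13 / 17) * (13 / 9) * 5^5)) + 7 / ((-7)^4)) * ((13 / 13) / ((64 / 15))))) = 15383550000 / 1259807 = 12211.04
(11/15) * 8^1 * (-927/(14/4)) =-54384/35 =-1553.83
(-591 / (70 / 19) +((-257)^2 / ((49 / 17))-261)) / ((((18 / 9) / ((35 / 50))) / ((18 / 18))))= 11021837 / 1400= 7872.74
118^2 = 13924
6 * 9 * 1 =54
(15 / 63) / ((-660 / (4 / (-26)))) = 1 / 18018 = 0.00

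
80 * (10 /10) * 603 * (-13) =-627120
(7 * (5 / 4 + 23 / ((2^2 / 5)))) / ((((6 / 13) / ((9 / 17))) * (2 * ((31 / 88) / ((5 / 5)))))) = 180180 / 527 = 341.90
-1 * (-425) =425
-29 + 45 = 16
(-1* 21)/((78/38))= -133/13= -10.23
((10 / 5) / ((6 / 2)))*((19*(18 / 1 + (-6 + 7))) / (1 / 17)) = 12274 / 3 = 4091.33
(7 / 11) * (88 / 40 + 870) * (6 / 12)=30527 / 110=277.52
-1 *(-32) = 32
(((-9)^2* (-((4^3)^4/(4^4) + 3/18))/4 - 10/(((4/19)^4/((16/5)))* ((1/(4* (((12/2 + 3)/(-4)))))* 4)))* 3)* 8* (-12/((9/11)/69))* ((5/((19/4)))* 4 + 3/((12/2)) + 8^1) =15138457046559/38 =398380448593.66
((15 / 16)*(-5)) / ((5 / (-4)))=15 / 4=3.75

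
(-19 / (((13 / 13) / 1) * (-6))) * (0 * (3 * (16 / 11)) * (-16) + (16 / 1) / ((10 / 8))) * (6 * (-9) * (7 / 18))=-4256 / 5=-851.20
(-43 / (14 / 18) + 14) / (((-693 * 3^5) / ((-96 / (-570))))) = 0.00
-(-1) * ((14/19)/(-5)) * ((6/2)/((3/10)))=-28/19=-1.47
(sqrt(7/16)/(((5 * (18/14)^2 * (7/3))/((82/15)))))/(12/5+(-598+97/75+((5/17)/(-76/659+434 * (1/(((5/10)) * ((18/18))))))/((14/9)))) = -19533330208 * sqrt(7)/163817336734353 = -0.00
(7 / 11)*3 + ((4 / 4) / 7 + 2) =312 / 77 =4.05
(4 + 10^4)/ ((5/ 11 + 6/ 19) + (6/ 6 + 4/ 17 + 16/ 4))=17772106/ 10669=1665.77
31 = 31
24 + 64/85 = 2104/85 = 24.75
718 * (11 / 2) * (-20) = -78980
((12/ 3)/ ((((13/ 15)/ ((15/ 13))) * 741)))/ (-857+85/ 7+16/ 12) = -3150/ 369717751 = -0.00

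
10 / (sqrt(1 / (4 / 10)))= 2*sqrt(10)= 6.32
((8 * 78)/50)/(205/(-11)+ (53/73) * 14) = -250536/170075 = -1.47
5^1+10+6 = 21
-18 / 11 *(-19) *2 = 684 / 11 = 62.18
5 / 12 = 0.42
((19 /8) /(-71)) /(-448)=19 /254464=0.00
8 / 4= 2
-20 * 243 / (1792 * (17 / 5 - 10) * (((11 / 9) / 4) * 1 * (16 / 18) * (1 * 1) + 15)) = 164025 / 6095936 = 0.03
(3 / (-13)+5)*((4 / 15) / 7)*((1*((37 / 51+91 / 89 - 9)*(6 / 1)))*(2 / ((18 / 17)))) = -16326832 / 1093365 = -14.93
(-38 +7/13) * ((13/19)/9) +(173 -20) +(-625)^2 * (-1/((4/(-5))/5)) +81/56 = 23380357957/9576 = 2441557.85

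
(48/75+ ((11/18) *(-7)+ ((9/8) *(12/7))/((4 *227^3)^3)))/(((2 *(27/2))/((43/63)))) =-50469367696667804278090875991/548817000801442951295831299200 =-0.09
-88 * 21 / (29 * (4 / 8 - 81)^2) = -1056 / 107387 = -0.01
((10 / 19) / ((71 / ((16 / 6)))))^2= 6400 / 16378209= 0.00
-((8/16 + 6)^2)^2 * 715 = -20421115/16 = -1276319.69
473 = 473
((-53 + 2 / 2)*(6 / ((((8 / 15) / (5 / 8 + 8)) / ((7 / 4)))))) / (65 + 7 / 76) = -1789515 / 13192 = -135.65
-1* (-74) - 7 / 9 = 659 / 9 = 73.22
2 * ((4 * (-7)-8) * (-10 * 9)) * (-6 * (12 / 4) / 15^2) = -2592 / 5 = -518.40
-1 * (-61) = 61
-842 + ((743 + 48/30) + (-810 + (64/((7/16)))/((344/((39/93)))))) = -42326427/46655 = -907.22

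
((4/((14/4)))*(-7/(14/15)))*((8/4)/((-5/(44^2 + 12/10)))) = 232464/35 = 6641.83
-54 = -54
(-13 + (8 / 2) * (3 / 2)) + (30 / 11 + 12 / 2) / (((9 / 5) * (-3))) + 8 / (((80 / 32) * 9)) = -1363 / 165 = -8.26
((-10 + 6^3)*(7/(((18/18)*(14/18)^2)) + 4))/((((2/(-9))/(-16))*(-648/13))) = -4633.37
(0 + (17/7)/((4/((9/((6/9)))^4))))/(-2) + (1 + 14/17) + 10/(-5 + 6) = -153406353/15232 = -10071.32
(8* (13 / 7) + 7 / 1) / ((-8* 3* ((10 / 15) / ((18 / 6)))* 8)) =-459 / 896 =-0.51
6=6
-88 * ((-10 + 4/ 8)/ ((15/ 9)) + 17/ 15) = 6028/ 15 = 401.87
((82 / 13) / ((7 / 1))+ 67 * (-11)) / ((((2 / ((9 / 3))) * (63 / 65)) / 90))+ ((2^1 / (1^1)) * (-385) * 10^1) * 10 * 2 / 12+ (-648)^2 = 304542.61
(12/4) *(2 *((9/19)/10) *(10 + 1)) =297/95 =3.13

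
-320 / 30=-32 / 3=-10.67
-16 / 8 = -2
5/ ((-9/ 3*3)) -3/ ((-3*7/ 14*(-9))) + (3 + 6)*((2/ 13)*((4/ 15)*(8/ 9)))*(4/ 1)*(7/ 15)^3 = -424067/ 658125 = -0.64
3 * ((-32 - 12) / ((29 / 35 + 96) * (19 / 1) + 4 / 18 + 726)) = -0.05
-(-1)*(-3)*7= -21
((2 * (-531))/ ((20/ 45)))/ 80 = -4779/ 160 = -29.87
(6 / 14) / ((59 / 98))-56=-3262 / 59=-55.29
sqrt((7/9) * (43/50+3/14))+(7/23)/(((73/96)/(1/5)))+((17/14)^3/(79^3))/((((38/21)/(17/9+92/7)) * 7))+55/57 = 2 * sqrt(47)/15+9470881447669841/9063354616977360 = 1.96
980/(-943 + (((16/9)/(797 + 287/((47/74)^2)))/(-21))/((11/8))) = -6789060362700/6532738978697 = -1.04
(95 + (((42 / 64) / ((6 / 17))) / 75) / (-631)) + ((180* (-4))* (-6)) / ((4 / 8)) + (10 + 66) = 26686756681 / 3028800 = 8811.00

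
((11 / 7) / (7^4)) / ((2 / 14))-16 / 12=-1.33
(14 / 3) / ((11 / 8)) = 112 / 33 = 3.39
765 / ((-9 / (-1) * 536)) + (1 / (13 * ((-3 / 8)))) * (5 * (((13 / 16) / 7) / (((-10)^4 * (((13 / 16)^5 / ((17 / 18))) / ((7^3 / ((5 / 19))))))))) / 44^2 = 64432694151347 / 406359767385000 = 0.16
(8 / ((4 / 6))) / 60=1 / 5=0.20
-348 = -348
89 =89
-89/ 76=-1.17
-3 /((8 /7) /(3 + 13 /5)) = -147 /10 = -14.70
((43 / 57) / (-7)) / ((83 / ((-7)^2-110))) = 2623 / 33117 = 0.08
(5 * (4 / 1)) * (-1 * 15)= -300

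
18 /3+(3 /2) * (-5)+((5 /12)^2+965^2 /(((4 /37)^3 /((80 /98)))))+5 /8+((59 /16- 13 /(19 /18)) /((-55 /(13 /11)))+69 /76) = 24399520325597917 /40554360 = 601649744.33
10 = 10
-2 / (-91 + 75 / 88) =0.02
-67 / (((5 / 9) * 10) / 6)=-1809 / 25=-72.36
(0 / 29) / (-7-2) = 0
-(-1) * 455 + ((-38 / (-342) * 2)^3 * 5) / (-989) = 328046315 / 720981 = 455.00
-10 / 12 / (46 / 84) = -35 / 23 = -1.52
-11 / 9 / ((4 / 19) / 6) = -209 / 6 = -34.83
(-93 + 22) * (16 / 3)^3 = -290816 / 27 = -10770.96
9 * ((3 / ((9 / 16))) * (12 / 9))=64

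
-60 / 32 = -15 / 8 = -1.88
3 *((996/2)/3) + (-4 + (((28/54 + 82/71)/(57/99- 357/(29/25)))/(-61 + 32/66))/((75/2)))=2316460018481222/4689190298025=494.00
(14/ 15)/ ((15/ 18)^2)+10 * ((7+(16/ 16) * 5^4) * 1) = 790168/ 125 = 6321.34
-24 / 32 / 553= -3 / 2212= -0.00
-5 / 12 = -0.42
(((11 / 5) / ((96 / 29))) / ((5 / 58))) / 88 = 841 / 9600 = 0.09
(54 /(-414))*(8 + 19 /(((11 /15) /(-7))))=5721 /253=22.61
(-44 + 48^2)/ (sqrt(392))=565 * sqrt(2)/ 7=114.15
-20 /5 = -4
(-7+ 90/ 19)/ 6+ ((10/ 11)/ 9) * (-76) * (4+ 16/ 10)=-163147/ 3762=-43.37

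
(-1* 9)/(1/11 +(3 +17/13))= -1287/629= -2.05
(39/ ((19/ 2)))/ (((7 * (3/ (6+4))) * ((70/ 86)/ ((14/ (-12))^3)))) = -3.81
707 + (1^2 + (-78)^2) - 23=6769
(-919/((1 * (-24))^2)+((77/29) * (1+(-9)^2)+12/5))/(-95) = -18251513/7934400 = -2.30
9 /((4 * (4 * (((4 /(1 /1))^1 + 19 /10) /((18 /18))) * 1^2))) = 45 /472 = 0.10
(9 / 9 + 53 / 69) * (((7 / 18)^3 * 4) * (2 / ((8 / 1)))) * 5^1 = 104615 / 201204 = 0.52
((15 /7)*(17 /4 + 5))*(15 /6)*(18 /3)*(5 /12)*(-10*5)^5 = -270996093750 /7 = -38713727678.57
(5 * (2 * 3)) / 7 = 4.29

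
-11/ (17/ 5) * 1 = -55/ 17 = -3.24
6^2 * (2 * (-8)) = -576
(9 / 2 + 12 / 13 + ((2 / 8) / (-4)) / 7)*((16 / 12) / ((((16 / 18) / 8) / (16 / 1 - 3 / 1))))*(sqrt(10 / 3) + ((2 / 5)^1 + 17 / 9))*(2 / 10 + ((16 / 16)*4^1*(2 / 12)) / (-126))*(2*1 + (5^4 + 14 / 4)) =228630649*sqrt(30) / 6615 + 23548956847 / 99225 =426635.24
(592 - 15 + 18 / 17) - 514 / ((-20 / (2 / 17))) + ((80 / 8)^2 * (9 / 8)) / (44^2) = 581.14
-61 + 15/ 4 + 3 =-217/ 4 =-54.25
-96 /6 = -16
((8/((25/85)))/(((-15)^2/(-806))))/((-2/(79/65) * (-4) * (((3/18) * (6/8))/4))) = -2664512/5625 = -473.69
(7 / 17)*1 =7 / 17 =0.41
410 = 410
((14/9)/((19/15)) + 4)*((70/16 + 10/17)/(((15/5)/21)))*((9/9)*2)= 234675/646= 363.27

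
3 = 3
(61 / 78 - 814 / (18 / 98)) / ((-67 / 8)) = 4147412 / 7839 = 529.07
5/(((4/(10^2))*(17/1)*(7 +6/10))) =625/646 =0.97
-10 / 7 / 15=-2 / 21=-0.10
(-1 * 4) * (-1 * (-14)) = -56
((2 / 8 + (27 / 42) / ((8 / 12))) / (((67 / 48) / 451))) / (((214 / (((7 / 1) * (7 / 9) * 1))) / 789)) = 56459788 / 7169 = 7875.55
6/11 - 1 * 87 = -951/11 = -86.45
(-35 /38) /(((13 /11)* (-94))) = 385 /46436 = 0.01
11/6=1.83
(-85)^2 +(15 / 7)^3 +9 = 2484637 / 343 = 7243.84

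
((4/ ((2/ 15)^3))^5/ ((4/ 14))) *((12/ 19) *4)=9195771697998046875/ 76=120996996026290090.46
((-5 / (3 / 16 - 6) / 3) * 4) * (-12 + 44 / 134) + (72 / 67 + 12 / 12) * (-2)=-327802 / 18693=-17.54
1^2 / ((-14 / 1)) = -1 / 14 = -0.07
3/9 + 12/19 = 55/57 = 0.96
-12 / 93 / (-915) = 4 / 28365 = 0.00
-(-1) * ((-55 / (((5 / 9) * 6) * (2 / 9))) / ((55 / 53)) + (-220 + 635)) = 6869 / 20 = 343.45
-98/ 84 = -7/ 6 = -1.17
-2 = -2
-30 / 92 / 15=-1 / 46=-0.02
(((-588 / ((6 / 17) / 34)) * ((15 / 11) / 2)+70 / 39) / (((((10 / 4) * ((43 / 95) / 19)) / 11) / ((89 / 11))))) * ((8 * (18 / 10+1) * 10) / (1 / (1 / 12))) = -59617647084800 / 55341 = -1077278095.53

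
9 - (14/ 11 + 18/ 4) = 71/ 22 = 3.23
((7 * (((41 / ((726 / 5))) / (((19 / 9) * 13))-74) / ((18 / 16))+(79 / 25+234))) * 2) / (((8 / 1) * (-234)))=-8067738749 / 6294202200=-1.28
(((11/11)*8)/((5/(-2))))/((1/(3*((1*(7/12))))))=-28/5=-5.60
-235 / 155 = -47 / 31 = -1.52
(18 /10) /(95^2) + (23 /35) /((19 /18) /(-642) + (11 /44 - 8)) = -1196546643 /14147725375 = -0.08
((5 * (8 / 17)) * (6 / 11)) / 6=40 / 187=0.21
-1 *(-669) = 669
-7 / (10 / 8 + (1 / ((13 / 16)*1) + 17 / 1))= -364 / 1013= -0.36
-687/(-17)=687/17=40.41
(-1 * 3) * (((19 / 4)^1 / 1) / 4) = -57 / 16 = -3.56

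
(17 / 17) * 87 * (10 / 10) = 87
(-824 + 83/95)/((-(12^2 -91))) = 78197/5035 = 15.53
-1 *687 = -687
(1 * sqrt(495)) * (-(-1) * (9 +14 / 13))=393 * sqrt(55) / 13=224.20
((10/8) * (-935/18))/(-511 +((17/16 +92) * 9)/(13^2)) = 1580150/12315087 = 0.13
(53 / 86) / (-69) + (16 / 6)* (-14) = -73863 / 1978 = -37.34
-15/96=-5/32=-0.16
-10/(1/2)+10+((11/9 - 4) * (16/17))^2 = -74090/23409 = -3.17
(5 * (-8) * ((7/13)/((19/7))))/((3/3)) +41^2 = 413247/247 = 1673.06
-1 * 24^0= -1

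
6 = 6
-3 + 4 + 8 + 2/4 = 19/2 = 9.50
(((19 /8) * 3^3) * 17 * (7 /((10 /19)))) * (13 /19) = 793611 /80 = 9920.14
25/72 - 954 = -68663/72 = -953.65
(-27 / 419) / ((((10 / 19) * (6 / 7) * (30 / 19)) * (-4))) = 7581 / 335200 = 0.02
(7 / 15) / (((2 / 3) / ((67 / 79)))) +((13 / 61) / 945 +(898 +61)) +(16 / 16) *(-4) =1740692641 / 1821582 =955.59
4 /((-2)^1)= -2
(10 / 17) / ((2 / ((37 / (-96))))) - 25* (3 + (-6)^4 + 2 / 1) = -53080985 / 1632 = -32525.11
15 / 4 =3.75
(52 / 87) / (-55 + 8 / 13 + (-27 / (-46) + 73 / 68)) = -1057264 / 93262869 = -0.01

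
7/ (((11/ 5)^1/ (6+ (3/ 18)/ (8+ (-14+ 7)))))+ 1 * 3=1493/ 66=22.62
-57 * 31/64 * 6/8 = -5301/256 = -20.71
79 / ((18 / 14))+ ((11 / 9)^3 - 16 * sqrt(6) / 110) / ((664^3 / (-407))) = 37 * sqrt(6) / 182971840+ 13113371664875 / 213418354176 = 61.44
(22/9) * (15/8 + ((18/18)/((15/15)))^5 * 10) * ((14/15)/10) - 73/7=-29179/3780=-7.72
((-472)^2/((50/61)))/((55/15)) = 20384736/275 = 74126.31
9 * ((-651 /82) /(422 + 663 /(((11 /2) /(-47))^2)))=-0.00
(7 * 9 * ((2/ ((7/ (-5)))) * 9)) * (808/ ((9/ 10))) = -727200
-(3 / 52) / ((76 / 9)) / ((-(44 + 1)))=0.00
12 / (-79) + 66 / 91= 4122 / 7189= 0.57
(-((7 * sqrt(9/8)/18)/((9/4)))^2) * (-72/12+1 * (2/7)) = 140/729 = 0.19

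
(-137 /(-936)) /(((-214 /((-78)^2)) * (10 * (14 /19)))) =-33839 /59920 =-0.56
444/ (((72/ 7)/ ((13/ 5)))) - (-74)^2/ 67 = 61309/ 2010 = 30.50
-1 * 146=-146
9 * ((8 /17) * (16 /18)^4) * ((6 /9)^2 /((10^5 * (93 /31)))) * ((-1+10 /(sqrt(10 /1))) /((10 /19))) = -38912 /5228296875+38912 * sqrt(10) /5228296875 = 0.00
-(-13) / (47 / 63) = 17.43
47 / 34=1.38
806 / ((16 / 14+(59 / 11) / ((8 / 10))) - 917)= -248248 / 280019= -0.89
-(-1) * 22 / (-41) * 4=-88 / 41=-2.15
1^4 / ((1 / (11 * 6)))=66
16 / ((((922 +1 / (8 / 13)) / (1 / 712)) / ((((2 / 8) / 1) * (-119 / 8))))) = -119 / 1315242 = -0.00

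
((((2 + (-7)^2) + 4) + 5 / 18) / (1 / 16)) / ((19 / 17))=135320 / 171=791.35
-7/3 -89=-274/3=-91.33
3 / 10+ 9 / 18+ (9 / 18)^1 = 13 / 10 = 1.30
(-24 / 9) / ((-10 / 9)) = 12 / 5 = 2.40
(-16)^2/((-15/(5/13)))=-256/39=-6.56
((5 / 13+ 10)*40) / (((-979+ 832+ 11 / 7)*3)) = -6300 / 6617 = -0.95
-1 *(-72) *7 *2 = 1008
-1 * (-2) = 2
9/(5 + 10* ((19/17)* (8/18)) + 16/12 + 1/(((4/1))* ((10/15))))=11016/14291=0.77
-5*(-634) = 3170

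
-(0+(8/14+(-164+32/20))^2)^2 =-1029183888162816/1500625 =-685836826.76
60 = 60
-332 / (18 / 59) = -9794 / 9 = -1088.22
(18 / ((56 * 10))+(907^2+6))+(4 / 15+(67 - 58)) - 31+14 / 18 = 2073037873 / 2520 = 822634.08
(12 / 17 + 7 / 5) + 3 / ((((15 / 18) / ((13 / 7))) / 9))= 7411 / 119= 62.28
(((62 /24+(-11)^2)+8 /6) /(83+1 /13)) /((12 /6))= 19487 /25920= 0.75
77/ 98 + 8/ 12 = 61/ 42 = 1.45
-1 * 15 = -15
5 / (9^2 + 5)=5 / 86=0.06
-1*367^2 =-134689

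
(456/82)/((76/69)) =207/41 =5.05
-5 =-5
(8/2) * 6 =24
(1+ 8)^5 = 59049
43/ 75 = 0.57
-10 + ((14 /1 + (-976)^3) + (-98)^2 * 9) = -929627736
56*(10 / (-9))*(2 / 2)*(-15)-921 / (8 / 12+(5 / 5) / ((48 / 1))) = -13408 / 33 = -406.30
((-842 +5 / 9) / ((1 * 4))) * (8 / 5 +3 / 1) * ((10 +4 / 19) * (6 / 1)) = -16895363 / 285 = -59281.98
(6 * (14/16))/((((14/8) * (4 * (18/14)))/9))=21/4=5.25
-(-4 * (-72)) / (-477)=32 / 53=0.60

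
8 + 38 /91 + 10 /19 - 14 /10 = 65217 /8645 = 7.54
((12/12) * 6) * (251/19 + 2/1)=91.26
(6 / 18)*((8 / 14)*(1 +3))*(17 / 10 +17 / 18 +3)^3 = 262193024 / 1913625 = 137.01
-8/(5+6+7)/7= -4/63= -0.06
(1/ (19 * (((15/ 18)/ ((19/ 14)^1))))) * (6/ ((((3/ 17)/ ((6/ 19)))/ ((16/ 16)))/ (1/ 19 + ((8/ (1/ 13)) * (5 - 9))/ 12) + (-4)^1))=-1207476/ 9429385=-0.13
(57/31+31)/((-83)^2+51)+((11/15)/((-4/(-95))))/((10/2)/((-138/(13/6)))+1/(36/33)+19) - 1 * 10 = -4027455099/441736205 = -9.12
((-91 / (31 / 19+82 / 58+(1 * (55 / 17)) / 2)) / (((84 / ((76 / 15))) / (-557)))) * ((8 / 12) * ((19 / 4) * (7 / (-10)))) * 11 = -15986.95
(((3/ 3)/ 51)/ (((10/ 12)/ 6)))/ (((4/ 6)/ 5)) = 18/ 17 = 1.06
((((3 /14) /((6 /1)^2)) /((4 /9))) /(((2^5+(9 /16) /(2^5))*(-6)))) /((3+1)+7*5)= -8 /4475289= -0.00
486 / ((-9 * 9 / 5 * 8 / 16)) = -60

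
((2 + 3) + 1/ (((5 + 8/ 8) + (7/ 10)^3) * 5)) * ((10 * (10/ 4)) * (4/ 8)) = 797875/ 12686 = 62.89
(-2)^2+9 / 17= 77 / 17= 4.53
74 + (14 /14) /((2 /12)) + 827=907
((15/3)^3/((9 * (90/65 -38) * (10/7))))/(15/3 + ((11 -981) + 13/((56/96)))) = 2275/8077176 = 0.00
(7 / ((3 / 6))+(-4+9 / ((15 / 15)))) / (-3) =-19 / 3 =-6.33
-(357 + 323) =-680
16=16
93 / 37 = 2.51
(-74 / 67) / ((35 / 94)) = -6956 / 2345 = -2.97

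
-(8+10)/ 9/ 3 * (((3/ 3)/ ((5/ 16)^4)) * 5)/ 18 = -65536/ 3375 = -19.42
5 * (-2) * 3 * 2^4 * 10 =-4800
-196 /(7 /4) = -112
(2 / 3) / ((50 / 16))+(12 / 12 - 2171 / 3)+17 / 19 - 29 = -1069546 / 1425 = -750.56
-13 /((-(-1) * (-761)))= 13 /761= 0.02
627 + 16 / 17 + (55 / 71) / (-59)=44716640 / 71213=627.93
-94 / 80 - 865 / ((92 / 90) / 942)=-733348081 / 920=-797117.48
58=58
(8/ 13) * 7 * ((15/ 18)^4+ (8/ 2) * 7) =258391/ 2106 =122.69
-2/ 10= -0.20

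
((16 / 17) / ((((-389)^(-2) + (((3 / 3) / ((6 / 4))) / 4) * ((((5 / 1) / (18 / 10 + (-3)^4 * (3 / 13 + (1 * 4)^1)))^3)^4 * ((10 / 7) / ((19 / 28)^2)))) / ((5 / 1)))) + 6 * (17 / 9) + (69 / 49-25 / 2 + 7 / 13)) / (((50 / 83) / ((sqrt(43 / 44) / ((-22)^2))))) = 4130299453724220469860617268692137870797282549875343153725986040053 * sqrt(473) / 37204952154032737827368751418207243112543327814408520977966136800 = 2414.41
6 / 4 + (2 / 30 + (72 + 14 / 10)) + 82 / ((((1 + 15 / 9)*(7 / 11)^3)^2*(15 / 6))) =815571767 / 5647152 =144.42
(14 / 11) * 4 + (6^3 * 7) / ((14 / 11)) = 13124 / 11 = 1193.09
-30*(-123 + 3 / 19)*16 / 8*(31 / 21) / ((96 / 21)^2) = 1266195 / 2432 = 520.64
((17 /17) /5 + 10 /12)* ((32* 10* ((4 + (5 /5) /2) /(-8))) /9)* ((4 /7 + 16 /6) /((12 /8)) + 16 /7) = -2480 /27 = -91.85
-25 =-25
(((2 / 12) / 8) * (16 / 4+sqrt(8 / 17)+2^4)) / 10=sqrt(34) / 4080+1 / 24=0.04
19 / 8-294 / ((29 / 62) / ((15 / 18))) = -120969 / 232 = -521.42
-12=-12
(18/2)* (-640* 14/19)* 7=-564480/19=-29709.47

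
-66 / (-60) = 11 / 10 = 1.10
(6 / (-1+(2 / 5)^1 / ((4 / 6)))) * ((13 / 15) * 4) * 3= -156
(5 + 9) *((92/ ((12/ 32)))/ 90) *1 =5152/ 135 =38.16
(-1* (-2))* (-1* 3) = -6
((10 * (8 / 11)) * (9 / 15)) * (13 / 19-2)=-1200 / 209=-5.74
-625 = -625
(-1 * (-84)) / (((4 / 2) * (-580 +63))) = -42 / 517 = -0.08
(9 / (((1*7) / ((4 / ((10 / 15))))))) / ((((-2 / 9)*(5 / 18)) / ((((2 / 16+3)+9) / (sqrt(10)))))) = -212139*sqrt(10) / 1400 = -479.17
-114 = -114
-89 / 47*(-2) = 178 / 47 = 3.79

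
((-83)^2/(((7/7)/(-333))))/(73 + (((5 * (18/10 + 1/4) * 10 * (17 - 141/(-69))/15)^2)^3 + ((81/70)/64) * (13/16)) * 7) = -3477502020545464320/51527408135553535838936717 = -0.00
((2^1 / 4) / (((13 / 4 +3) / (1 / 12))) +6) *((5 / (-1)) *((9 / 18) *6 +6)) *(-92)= 124338 / 5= 24867.60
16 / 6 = 8 / 3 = 2.67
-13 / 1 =-13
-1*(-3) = 3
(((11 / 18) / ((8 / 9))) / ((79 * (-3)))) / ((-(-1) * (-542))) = 11 / 2055264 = 0.00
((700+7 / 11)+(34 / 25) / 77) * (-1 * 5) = -1348759 / 385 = -3503.27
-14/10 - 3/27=-68/45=-1.51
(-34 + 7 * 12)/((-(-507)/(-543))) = -9050/169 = -53.55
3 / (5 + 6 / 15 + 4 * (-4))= -15 / 53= -0.28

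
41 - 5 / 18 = 733 / 18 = 40.72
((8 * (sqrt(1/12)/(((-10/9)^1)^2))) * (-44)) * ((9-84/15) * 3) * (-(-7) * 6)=-2544696 * sqrt(3)/125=-35260.34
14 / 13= 1.08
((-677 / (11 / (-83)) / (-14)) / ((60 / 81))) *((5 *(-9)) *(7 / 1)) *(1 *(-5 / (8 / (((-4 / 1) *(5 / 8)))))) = 341360325 / 1408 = 242443.41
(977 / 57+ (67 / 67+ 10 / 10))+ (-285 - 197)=-26383 / 57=-462.86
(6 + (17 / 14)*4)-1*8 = 20 / 7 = 2.86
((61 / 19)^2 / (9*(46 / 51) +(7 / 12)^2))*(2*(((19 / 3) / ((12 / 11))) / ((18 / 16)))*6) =89065856 / 1180185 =75.47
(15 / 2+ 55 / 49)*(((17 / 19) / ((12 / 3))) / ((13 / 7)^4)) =4165 / 25688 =0.16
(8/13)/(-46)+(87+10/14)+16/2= 95.70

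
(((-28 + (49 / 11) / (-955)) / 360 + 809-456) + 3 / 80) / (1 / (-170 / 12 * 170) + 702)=257175903491 / 511495711056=0.50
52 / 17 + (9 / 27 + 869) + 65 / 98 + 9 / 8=17476615 / 19992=874.18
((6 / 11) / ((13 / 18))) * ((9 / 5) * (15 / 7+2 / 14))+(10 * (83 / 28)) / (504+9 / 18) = 3.17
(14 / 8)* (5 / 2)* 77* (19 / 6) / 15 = 10241 / 144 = 71.12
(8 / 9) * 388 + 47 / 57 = 59117 / 171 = 345.71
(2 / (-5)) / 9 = -2 / 45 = -0.04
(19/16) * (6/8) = 57/64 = 0.89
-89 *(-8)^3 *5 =227840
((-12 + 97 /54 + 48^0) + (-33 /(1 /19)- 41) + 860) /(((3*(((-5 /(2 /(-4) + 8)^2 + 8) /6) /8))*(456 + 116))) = 49355 /76362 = 0.65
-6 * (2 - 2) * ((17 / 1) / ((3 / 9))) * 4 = 0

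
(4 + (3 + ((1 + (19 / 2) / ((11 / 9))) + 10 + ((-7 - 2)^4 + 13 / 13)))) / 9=144931 / 198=731.97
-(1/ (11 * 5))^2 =-1/ 3025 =-0.00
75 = 75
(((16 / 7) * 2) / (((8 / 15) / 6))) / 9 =40 / 7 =5.71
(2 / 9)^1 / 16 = 1 / 72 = 0.01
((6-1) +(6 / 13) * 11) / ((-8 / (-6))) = 393 / 52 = 7.56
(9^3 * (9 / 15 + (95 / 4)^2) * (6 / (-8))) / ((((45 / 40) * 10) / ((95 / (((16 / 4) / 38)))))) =-3962711079 / 160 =-24766944.24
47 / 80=0.59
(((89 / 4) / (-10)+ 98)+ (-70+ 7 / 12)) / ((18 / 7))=22141 / 2160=10.25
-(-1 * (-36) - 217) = 181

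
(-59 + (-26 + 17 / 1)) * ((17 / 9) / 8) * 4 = -64.22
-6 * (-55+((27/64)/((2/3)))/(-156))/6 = 366107/6656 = 55.00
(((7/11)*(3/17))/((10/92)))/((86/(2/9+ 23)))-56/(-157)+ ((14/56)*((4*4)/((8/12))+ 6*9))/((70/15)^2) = 1033215031/674829960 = 1.53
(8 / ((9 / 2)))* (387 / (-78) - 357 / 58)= -22352 / 1131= -19.76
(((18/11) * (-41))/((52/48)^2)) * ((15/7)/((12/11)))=-132840/1183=-112.29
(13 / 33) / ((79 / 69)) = 299 / 869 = 0.34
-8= -8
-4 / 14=-0.29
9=9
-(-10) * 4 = 40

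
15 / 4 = 3.75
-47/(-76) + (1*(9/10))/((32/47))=1.94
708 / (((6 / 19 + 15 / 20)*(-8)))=-2242 / 27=-83.04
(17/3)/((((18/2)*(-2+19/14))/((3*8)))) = -1904/81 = -23.51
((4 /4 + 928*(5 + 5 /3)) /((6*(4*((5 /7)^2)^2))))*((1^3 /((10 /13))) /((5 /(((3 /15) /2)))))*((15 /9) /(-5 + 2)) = -579406919 /40500000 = -14.31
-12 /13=-0.92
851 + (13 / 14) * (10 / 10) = 11927 / 14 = 851.93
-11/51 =-0.22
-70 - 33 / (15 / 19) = -559 / 5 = -111.80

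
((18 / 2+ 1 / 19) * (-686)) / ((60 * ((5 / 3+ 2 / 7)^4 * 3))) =-637422282 / 268447295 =-2.37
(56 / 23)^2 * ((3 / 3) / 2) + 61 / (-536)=808179 / 283544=2.85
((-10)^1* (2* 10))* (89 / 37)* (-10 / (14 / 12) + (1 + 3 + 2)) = 320400 / 259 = 1237.07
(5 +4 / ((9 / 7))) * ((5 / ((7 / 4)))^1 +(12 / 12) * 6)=4526 / 63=71.84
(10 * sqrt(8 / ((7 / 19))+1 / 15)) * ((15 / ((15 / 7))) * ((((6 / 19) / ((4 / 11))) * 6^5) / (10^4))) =220.61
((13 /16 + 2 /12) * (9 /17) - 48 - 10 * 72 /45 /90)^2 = 2271.42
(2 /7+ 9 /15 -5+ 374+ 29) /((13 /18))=251298 /455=552.30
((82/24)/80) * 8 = 41/120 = 0.34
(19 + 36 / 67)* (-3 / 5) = -3927 / 335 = -11.72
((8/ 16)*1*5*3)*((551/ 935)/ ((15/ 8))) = 2204/ 935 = 2.36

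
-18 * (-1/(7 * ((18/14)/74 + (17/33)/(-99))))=4351644/20597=211.28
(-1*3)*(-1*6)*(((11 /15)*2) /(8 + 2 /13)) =858 /265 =3.24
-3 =-3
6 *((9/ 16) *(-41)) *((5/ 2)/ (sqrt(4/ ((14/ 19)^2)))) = -38745/ 304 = -127.45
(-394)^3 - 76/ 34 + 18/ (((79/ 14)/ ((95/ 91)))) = -1067844518542/ 17459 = -61162982.91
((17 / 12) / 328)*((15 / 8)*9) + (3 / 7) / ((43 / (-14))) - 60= -27109761 / 451328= -60.07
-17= -17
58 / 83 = 0.70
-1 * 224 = -224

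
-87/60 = -29/20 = -1.45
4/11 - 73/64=-0.78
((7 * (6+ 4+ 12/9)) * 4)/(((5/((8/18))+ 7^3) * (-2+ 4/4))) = -3808/4251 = -0.90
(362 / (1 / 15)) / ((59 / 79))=428970 / 59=7270.68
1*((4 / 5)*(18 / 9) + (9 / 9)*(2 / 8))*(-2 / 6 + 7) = 12.33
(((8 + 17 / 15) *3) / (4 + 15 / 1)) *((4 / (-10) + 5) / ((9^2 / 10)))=6302 / 7695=0.82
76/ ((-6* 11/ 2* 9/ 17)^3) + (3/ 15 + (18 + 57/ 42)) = 35839024777/ 1833865110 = 19.54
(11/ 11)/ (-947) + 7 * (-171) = -1133560/ 947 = -1197.00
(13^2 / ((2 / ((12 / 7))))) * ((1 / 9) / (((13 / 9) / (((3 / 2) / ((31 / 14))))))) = 234 / 31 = 7.55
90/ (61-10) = 30/ 17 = 1.76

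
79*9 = 711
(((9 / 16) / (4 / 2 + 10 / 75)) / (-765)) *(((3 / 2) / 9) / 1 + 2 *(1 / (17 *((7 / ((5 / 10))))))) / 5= -25 / 2071552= -0.00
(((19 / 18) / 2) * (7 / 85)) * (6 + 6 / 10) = 1463 / 5100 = 0.29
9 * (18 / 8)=81 / 4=20.25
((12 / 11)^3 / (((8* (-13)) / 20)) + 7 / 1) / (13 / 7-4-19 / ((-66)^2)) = -3.14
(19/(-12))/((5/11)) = -209/60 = -3.48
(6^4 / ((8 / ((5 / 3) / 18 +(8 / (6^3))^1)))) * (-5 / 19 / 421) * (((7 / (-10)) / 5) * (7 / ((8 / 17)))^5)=3507939880053 / 2621112320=1338.34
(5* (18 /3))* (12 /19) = 360 /19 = 18.95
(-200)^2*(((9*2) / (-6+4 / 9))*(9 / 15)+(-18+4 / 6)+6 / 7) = -15472960 / 21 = -736807.62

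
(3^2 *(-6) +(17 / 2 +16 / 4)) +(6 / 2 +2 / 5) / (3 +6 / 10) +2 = -347 / 9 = -38.56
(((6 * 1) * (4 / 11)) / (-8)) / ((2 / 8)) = -12 / 11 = -1.09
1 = 1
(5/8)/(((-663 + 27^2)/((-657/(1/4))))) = -1095/44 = -24.89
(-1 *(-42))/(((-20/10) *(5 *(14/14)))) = -21/5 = -4.20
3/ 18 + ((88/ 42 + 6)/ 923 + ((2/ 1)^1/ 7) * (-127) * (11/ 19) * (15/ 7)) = -77064349/ 1718626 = -44.84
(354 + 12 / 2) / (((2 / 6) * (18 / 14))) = 840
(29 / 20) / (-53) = -29 / 1060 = -0.03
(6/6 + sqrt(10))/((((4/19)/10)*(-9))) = -95*sqrt(10)/18 - 95/18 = -21.97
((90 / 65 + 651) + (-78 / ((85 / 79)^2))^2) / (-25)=-207.68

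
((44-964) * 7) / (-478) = 3220 / 239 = 13.47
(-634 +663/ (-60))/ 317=-12901/ 6340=-2.03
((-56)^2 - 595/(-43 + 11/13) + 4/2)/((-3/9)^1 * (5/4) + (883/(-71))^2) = 26122850157/1278355631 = 20.43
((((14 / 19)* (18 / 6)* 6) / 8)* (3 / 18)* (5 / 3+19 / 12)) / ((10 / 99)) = 8.89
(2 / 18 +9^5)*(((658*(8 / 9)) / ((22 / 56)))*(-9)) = -791215144.08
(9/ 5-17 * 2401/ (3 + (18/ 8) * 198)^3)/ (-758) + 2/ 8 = 1354698495781/ 5470745789340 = 0.25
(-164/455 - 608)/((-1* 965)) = 276804/439075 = 0.63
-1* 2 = -2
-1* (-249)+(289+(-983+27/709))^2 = 242207863930/502681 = 481832.14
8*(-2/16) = -1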